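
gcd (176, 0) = 176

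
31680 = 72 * 440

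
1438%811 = 627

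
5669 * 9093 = 51548217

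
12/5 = 2 + 2/5 = 2.40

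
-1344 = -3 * 448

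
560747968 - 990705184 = -429957216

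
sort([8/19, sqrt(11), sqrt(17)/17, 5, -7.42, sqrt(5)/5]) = [-7.42, sqrt(17)/17, 8/19, sqrt(5)/5, sqrt(11), 5]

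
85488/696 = 122 + 24/29 ≈ 122.83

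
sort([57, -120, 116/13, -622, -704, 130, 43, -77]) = [-704, -622, -120, -77, 116/13, 43, 57, 130]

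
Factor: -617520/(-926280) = 2^1*3^(-1) = 2/3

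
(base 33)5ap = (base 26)8f2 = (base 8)13250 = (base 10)5800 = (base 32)5l8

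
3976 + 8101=12077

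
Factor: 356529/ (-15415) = -1 * 3^1 * 5^ (-1) * 3083^ (-1) * 118843^1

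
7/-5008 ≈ -0.00140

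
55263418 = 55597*994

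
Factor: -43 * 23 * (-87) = 3^1 * 23^1 * 29^1 * 43^1 = 86043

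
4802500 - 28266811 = -23464311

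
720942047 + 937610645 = 1658552692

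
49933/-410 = -121 - 323/410 ≈ -121.79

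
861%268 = 57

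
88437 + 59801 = 148238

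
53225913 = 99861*533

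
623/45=13 + 38/45≈13.84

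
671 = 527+144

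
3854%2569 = 1285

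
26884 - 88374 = -61490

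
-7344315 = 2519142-9863457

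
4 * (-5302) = -21208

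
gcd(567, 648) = 81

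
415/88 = 4 + 63/88 ≈ 4.72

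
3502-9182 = -5680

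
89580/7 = 12797 + 1/7 ≈ 12797.14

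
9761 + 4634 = 14395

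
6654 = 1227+5427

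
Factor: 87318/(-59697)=-1 * 2^1 * 7^2 * 67^(-1)=-98/67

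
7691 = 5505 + 2186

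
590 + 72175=72765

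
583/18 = 32 + 7/18 ≈ 32.39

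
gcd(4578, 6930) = 42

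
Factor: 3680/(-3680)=-1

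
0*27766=0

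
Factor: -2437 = -1*2437^1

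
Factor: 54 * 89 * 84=2^3 * 3^4 * 7^1 * 89^1=403704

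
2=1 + 1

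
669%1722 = 669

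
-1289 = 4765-6054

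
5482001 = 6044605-562604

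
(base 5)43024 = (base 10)2889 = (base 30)369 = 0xb49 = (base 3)10222000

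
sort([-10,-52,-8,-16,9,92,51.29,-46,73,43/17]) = [-52,-46,-16,-10,-8,43/17,9,51.29,73,92]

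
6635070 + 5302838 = 11937908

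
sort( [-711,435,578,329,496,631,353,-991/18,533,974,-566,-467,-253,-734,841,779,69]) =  [-734,-711,-566,-467,-253,-991/18,69,329,353,435,496,533,578,631,779,841,974]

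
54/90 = 3/5 = 0.60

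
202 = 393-191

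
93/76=1+17/76 ≈ 1.22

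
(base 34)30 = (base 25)42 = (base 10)102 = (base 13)7b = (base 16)66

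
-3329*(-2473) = 8232617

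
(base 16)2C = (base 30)1E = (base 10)44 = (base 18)28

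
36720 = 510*72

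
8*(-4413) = -35304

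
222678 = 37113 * 6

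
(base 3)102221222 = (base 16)2210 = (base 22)i08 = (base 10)8720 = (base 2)10001000010000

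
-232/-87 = 2 + 2/3 ≈ 2.67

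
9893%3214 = 251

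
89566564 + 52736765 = 142303329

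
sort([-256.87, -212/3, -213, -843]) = [-843, -256.87, -213, -212/3]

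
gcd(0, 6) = 6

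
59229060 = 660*89741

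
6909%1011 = 843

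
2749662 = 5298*519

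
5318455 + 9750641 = 15069096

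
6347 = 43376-37029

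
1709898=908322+801576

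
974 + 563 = 1537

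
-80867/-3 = 26955 + 2/3 ≈ 26955.67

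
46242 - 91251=-45009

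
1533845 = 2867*535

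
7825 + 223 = 8048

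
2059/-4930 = -71/170 ≈ -0.418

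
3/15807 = 1/5269≈0.000190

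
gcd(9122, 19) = 1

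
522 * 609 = 317898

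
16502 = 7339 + 9163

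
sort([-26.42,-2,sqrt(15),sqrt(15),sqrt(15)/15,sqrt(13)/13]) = [-26.42,-2,sqrt(15)/15,sqrt(13)/13,sqrt(15),sqrt(15)]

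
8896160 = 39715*224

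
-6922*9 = -62298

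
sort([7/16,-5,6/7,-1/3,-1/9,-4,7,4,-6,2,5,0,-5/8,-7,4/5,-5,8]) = [-7,-6,-5,-5,-4,-5/8,-1/3,-1/9,0,7/16,4/5,6/7,2,4,5,7,8]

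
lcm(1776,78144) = 78144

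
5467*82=448294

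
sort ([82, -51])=[-51, 82]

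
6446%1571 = 162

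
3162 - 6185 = -3023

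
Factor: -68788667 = -1 * 29^1 * 2372023^1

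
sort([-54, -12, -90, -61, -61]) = [-90, -61, -61, -54, -12]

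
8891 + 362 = 9253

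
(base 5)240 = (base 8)106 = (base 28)2e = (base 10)70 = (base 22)34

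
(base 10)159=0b10011111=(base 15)a9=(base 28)5j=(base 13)c3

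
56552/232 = 243 + 22/29 ≈ 243.76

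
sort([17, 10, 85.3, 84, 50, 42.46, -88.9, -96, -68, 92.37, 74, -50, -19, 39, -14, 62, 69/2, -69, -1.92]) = [-96, -88.9, -69, -68, -50, -19, -14, -1.92, 10, 17, 69/2, 39, 42.46, 50, 62, 74, 84, 85.3, 92.37]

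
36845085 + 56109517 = 92954602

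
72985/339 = 215+100/339 ≈ 215.29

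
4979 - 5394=-415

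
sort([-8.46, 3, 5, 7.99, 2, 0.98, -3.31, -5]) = [-8.46, -5, -3.31, 0.98, 2, 3, 5, 7.99]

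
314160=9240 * 34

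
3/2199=1/733 ≈ 0.00136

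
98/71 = 1 + 27/71 ≈ 1.38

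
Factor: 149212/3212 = 7^1*11^(-1)*73^1 = 511/11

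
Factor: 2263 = 31^1 * 73^1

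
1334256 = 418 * 3192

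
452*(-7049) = -3186148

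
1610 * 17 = 27370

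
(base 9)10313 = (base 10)6816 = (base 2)1101010100000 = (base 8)15240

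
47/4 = 11 + 3/4 = 11.75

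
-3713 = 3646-7359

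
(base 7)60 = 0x2a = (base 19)24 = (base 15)2c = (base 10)42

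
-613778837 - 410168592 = -1023947429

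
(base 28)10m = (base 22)1ee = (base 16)326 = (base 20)206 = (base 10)806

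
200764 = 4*50191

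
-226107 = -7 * 32301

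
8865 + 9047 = 17912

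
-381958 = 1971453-2353411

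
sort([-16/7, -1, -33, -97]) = [-97, -33, -16/7, -1]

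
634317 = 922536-288219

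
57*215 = 12255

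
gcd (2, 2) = 2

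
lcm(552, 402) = 36984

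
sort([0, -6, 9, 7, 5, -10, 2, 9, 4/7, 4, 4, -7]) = [-10, -7, -6, 0, 4/7, 2, 4, 4, 5, 7, 9, 9]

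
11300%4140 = 3020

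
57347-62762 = -5415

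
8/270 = 4/135 ≈ 0.0296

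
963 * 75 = 72225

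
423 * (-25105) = -10619415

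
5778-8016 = -2238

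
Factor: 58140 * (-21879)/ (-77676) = 3^3 * 5^1 * 11^1 * 13^1 * 17^2 * 19^1 * 6473^ (-1) = 106003755/6473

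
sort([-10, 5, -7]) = [-10, -7, 5]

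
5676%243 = 87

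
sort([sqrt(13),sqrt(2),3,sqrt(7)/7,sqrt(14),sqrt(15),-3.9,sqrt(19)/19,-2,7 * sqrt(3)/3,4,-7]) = [-7,-3.9,-2,sqrt(19)/19,sqrt(7)/7,sqrt(2),3,sqrt(13),sqrt(14),sqrt(15),4,7 * sqrt(3)/3]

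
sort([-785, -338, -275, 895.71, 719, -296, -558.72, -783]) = [-785, -783, -558.72, -338, -296, -275, 719, 895.71]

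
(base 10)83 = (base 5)313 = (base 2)1010011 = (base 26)35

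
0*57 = 0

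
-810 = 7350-8160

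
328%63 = 13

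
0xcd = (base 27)7g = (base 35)5u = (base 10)205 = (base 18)b7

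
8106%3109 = 1888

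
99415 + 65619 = 165034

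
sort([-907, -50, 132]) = [-907, -50, 132]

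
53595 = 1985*27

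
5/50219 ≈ 0.0000996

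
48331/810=59 + 541/810 ≈ 59.67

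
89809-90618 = -809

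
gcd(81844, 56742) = 14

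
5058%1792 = 1474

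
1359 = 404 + 955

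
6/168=1/28 ≈ 0.0357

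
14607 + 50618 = 65225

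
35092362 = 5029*6978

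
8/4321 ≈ 0.00185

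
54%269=54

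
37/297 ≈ 0.125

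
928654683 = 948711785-20057102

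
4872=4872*1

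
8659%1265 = 1069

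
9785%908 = 705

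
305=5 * 61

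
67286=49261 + 18025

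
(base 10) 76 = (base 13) 5b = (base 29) 2i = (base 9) 84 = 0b1001100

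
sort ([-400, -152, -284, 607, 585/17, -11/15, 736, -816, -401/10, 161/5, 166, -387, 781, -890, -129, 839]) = [-890, -816, -400, -387, -284, -152, -129, -401/10, -11/15, 161/5, 585/17, 166, 607, 736, 781, 839]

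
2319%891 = 537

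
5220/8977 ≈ 0.581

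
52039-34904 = 17135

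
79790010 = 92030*867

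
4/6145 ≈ 0.000651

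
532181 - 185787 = 346394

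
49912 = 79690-29778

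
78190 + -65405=12785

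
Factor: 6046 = 2^1 * 3023^1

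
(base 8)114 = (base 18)44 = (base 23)37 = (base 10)76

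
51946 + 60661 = 112607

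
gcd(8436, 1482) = 114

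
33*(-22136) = -730488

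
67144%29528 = 8088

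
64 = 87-23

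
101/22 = 4 + 13/22 ≈ 4.59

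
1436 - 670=766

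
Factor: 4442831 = 17^1*53^1*4931^1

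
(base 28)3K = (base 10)104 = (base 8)150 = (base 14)76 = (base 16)68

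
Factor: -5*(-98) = 2^1*5^1*7^2 = 490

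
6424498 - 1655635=4768863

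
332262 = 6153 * 54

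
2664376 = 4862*548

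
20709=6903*3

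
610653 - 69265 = 541388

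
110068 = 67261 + 42807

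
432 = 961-529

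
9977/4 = 2494 + 1/4 = 2494.25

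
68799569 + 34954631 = 103754200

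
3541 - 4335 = -794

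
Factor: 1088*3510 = 2^7*3^3*5^1*13^1*17^1 = 3818880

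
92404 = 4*23101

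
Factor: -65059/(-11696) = 2^(-4)*89^1 = 89/16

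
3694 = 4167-473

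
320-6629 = -6309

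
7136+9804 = 16940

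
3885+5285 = 9170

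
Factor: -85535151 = -1*3^1*13^1*2193209^1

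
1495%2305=1495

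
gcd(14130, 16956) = 2826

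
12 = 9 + 3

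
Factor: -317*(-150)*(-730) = -1*2^2*3^1*5^3*73^1*317^1 = -34711500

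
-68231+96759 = 28528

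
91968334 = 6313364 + 85654970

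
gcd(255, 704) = 1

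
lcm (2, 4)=4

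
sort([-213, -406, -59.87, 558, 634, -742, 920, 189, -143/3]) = [-742, -406, -213, -59.87, -143/3, 189, 558, 634, 920]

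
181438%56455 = 12073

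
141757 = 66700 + 75057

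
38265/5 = 7653 = 7653.00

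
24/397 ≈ 0.0605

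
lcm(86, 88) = 3784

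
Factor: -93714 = -1 * 2^1 * 3^1 * 15619^1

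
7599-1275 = 6324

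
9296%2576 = 1568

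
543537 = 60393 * 9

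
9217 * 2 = 18434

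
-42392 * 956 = -40526752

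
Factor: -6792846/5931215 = -1 * 2^1 * 3^1 * 5^(-1) * 17^(-1) * 69779^(-1) * 1132141^1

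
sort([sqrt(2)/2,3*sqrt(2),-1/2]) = [-1/2,sqrt(2)/2,3*sqrt(2)]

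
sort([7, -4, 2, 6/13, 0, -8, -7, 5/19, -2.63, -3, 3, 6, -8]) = [-8, -8, -7, -4, -3, -2.63, 0, 5/19, 6/13, 2, 3, 6, 7]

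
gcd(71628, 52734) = 282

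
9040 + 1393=10433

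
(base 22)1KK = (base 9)1258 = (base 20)274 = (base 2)1110110000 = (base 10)944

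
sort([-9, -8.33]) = [-9, -8.33]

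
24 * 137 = 3288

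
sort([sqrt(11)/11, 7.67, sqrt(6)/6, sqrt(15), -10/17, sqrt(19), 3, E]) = [-10/17, sqrt(11)/11, sqrt(6)/6, E, 3, sqrt(15), sqrt(19), 7.67]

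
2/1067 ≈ 0.00187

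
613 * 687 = 421131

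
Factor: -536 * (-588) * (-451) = -1 * 2^5 * 3^1 * 7^2 * 11^1 * 41^1 * 67^1 = -142140768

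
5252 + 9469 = 14721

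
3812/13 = 293 + 3/13 ≈ 293.23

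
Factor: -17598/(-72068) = 2^(-1)*3^1*7^1*43^(-1) = 21/86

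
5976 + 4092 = 10068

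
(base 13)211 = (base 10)352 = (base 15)187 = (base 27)d1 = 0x160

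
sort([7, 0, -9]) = [-9, 0, 7]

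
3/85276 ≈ 0.0000352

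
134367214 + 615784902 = 750152116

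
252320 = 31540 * 8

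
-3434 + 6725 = 3291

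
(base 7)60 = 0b101010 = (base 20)22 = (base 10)42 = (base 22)1k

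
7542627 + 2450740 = 9993367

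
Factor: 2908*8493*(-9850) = -1*2^3*3^1*5^2*19^1*149^1*197^1*727^1 = -243271793400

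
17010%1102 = 480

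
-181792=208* (-874)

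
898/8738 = 449/4369 ≈ 0.103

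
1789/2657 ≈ 0.673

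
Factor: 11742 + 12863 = 5^1 * 7^1 * 19^1 * 37^1 = 24605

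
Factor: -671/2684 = -1*2^(-2) = -1/4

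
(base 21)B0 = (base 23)A1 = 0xE7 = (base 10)231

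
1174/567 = 2 + 40/567 ≈ 2.07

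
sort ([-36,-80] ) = [-80,-36] 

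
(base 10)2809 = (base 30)33j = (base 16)af9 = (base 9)3761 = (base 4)223321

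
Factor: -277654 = -1*2^1*13^1*59^1*181^1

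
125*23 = 2875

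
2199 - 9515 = -7316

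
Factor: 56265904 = 2^4*743^1*4733^1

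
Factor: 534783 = 3^1 * 178261^1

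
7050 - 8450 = -1400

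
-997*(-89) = 88733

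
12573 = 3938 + 8635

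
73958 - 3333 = 70625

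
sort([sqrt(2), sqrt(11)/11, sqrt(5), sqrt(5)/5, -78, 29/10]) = [-78, sqrt(11)/11, sqrt(5)/5, sqrt(2), sqrt(5), 29/10]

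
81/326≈0.248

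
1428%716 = 712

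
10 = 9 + 1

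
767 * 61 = 46787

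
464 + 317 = 781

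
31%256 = 31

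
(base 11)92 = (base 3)10202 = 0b1100101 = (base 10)101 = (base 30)3b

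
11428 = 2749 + 8679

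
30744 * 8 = 245952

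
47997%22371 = 3255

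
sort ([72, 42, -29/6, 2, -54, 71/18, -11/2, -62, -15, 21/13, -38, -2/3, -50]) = [-62, -54, -50, -38, -15, -11/2, -29/6, -2/3, 21/13, 2, 71/18, 42, 72]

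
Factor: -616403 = -1 * 17^1 * 101^1 * 359^1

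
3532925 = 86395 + 3446530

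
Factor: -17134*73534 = -1*2^2*13^1*659^1*36767^1 = -1259931556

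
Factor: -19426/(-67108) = 2^(-1) * 11^1 * 19^(-1) = 11/38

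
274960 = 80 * 3437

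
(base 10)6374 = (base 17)150g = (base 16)18e6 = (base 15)1d4e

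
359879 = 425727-65848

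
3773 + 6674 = 10447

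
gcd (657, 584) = 73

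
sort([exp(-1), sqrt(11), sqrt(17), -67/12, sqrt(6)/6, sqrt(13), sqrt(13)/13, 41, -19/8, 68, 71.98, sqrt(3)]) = [-67/12, -19/8, sqrt(13)/13, exp(-1), sqrt(6)/6, sqrt(3), sqrt(11), sqrt(13), sqrt(17), 41, 68, 71.98]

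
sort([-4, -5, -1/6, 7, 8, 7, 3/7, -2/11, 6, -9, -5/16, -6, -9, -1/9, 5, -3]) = [-9, -9, -6, -5, -4, -3, -5/16, -2/11, -1/6, -1/9, 3/7, 5, 6, 7, 7, 8]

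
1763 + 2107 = 3870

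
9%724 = 9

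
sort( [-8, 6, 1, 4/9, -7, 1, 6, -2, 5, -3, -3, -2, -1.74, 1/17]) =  [-8, -7, -3, -3, -2, -2, -1.74, 1/17, 4/9, 1, 1, 5, 6, 6]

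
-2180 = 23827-26007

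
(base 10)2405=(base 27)382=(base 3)10022002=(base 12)1485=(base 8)4545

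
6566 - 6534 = 32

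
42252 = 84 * 503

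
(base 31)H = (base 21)H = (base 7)23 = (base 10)17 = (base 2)10001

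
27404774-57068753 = -29663979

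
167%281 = 167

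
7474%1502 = 1466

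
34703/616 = 56 + 207/616 ≈ 56.34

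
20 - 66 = -46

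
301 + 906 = 1207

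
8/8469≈0.000945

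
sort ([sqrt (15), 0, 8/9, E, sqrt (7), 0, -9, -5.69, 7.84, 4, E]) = [-9, -5.69, 0, 0, 8/9, sqrt (7), E, E, sqrt (15), 4, 7.84]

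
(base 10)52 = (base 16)34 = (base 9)57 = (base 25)22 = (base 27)1p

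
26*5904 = 153504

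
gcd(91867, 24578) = 1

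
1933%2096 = 1933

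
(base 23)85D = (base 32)488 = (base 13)1CA5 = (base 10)4360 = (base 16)1108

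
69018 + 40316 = 109334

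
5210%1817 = 1576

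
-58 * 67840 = -3934720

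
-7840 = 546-8386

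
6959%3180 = 599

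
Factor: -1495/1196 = -1 * 2^(-2) * 5^1 = -5/4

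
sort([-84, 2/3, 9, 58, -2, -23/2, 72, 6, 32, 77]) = [-84, -23/2, -2, 2/3, 6, 9, 32, 58, 72, 77]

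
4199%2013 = 173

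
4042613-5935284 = -1892671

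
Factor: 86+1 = 3^1*29^1 = 87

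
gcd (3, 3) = 3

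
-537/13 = -41 - 4/13 ≈ -41.31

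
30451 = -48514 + 78965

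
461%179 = 103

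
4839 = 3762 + 1077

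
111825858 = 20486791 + 91339067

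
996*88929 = 88573284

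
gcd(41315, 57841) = 8263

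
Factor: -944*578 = -1*2^5*17^2*59^1 = -545632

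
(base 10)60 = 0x3c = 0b111100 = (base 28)24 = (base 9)66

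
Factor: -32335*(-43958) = 2^1*5^1*29^1*31^1*223^1*709^1 = 1421381930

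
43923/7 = 6274 + 5/7 ≈ 6274.71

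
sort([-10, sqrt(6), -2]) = [-10, -2, sqrt(6)]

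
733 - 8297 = -7564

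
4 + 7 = 11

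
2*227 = 454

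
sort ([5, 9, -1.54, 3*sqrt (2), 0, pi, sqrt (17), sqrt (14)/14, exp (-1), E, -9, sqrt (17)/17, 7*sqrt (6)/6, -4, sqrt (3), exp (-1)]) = [-9, -4, -1.54, 0, sqrt (17)/17, sqrt (14)/14, exp (-1), exp (-1), sqrt (3), E, 7*sqrt (6)/6, pi, sqrt (17), 3*sqrt (2), 5, 9]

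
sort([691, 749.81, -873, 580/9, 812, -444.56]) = [-873, -444.56, 580/9, 691, 749.81, 812]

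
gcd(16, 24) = 8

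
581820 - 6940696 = -6358876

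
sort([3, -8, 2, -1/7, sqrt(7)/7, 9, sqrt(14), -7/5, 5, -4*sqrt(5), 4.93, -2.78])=[-4*sqrt(5), -8, -2.78, -7/5, -1/7, sqrt(7)/7, 2, 3, sqrt(14), 4.93, 5, 9]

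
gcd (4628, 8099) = 1157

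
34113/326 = 104 + 209/326 ≈ 104.64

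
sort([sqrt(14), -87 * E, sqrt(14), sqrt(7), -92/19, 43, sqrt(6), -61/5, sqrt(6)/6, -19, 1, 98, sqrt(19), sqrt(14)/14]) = [-87 * E, -19, -61/5, -92/19, sqrt(14)/14, sqrt(6)/6, 1, sqrt(6), sqrt(7), sqrt(14), sqrt(14), sqrt(19), 43, 98]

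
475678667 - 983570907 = -507892240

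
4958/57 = 86 + 56/57 ≈ 86.98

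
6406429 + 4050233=10456662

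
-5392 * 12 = -64704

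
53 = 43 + 10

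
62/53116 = 31/26558 ≈ 0.00117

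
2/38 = 1/19 ≈ 0.0526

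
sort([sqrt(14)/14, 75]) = [sqrt(14)/14, 75]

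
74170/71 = 1044+46/71 ≈ 1044.65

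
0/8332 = 0 = 0.00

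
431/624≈0.691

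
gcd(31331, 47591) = 1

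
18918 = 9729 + 9189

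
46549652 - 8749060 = 37800592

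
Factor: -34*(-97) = 2^1*17^1*97^1 = 3298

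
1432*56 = 80192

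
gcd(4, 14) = 2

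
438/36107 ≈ 0.0121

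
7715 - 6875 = 840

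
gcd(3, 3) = 3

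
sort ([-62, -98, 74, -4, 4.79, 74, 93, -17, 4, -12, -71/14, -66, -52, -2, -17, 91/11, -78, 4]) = [-98, -78, -66, -62, -52, -17, -17, -12, -71/14, -4, -2, 4, 4, 4.79, 91/11, 74, 74, 93]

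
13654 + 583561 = 597215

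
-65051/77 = -844 - 9/11 ≈ -844.82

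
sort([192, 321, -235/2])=[-235/2, 192, 321]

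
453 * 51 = 23103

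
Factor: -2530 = -1 * 2^1 * 5^1 * 11^1 * 23^1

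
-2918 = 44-2962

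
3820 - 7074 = -3254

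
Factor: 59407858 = 2^1*137^1*157^1*1381^1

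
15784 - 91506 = -75722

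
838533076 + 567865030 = 1406398106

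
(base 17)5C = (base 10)97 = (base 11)89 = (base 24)41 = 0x61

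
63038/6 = 31519/3 ≈ 10506.33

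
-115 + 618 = 503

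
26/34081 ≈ 0.000763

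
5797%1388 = 245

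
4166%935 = 426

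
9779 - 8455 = 1324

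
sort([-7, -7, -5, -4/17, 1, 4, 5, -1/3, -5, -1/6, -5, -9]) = [-9, -7, -7, -5, -5, -5, -1/3, -4/17, -1/6, 1, 4, 5]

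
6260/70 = 89 + 3/7 ≈ 89.43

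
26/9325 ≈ 0.00279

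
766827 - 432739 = 334088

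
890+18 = 908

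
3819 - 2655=1164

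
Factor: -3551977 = -1*11^1*13^1*59^1*421^1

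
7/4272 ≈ 0.00164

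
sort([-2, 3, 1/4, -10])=[-10, -2, 1/4, 3]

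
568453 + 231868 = 800321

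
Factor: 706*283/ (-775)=-1*2^1*5^ (-2)*31^ (-1)*283^1*353^1=-199798/775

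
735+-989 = -254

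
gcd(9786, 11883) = 699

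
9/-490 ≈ -0.0184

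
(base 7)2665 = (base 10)1027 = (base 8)2003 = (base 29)16c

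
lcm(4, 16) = 16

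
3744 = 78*48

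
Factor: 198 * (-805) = -1 * 2^1 * 3^2 * 5^1 * 7^1 * 11^1 * 23^1 = -159390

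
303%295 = 8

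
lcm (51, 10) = 510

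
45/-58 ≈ -0.776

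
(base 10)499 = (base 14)279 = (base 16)1f3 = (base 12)357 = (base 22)10f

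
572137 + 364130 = 936267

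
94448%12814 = 4750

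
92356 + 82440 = 174796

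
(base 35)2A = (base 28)2O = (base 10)80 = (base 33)2E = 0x50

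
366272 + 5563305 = 5929577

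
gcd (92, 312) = 4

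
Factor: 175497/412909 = 3^1*137^1*967^(-1) = 411/967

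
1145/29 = 39 + 14/29≈39.48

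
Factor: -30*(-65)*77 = 2^1*3^1*5^2*7^1*11^1*13^1 = 150150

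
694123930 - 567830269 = 126293661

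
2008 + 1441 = 3449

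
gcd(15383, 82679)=1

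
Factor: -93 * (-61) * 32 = 2^5 * 3^1 * 31^1 * 61^1 = 181536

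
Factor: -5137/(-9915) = 3^(-1) * 5^(-1) * 11^1 * 467^1 * 661^(-1)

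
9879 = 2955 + 6924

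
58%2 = 0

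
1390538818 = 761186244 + 629352574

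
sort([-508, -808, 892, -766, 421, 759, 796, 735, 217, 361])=[-808, -766, -508, 217, 361, 421, 735, 759, 796, 892]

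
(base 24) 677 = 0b111000101111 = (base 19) a12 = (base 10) 3631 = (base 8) 7057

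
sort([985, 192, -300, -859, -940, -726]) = [-940, -859, -726, -300, 192, 985]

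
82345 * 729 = 60029505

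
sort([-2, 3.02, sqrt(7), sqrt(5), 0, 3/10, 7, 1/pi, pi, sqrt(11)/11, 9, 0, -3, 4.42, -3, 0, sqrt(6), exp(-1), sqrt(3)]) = [-3, -3, -2, 0, 0, 0, 3/10, sqrt(11)/11, 1/pi, exp(-1), sqrt(3), sqrt(5), sqrt(6), sqrt(7), 3.02, pi, 4.42, 7, 9]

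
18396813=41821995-23425182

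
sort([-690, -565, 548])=[-690, -565, 548]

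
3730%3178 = 552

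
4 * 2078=8312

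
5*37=185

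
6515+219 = 6734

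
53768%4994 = 3828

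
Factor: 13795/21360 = 2^(-4) * 3^(-1) * 31^1 = 31/48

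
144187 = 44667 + 99520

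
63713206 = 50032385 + 13680821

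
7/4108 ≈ 0.00170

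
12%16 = 12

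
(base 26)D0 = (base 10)338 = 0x152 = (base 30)B8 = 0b101010010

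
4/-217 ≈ -0.0184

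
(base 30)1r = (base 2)111001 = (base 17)36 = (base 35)1m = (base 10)57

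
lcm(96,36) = 288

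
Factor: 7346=2^1*3673^1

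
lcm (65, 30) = 390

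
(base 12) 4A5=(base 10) 701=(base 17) 274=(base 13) 41C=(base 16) 2BD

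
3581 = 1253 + 2328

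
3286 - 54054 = -50768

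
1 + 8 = 9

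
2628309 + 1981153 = 4609462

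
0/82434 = 0 = 0.00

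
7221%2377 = 90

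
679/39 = 17 + 16/39≈17.41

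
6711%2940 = 831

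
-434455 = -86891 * 5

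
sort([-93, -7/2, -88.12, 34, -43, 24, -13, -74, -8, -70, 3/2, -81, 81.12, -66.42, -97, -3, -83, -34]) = [-97, -93, -88.12, -83, -81, -74, -70, -66.42, -43, -34, -13, -8, -7/2, -3, 3/2, 24, 34, 81.12]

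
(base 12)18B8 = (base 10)3020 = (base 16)BCC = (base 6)21552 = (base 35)2GA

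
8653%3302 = 2049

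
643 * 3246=2087178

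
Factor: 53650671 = 3^1*17883557^1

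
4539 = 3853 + 686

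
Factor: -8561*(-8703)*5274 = 2^1*3^4*7^1*293^1*967^1*1223^1 = 392946663942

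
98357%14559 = 11003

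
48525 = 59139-10614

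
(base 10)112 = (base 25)4c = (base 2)1110000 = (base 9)134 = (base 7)220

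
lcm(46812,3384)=280872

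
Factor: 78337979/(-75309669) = -1*3^(-4)*73^1*691^1*1553^1*929749^(-1)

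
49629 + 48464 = 98093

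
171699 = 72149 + 99550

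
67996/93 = 731 + 13/93 ≈ 731.14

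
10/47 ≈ 0.213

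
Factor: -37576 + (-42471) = -1 * 11^1 * 19^1 * 383^1 = -80047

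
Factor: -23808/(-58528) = 2^3 * 3^1 * 59^(-1) = 24/59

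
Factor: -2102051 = -1*7^2*42899^1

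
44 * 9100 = 400400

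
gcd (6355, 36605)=5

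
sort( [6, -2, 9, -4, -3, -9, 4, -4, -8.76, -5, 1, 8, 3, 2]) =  [-9, -8.76, -5, -4, -4, -3, -2, 1, 2, 3, 4, 6, 8, 9]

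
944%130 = 34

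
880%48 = 16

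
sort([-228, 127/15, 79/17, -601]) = [-601, -228, 79/17, 127/15]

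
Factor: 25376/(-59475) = -1 * 2^5 * 3^(-1) * 5^(-2) = -32/75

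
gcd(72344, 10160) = 8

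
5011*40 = 200440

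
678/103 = 6 + 60/103 ≈ 6.58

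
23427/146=160 + 67/146 ≈ 160.46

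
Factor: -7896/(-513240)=5^(-1) * 13^(-1)=1/65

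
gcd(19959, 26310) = 3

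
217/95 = 2 + 27/95 ≈ 2.28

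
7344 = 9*816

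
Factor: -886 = -1 * 2^1 * 443^1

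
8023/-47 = -170 - 33/47 ≈ -170.70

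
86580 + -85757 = 823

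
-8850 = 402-9252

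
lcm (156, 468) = 468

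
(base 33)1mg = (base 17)65c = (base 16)727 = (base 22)3h5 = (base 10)1831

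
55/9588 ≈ 0.00574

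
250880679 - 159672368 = 91208311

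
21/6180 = 7/2060 ≈ 0.00340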